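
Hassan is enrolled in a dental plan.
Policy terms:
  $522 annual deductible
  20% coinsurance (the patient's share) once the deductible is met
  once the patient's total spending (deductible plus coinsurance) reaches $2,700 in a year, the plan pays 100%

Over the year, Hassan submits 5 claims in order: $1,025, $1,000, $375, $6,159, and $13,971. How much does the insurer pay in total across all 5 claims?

Claim 1 — $1,025: deductible takes $522, $503 remains; 20% of $503 = $100.60. Patient owes $622.60 (running OOP $622.60). Plan pays $1,025 − $622.60 = $402.40.
Claim 2 — $1,000: deductible met; 20% of $1,000 = $200. Patient owes $200 (running OOP $822.60). Insurer: $1,000 − $200 = $800.
Claim 3 — $375: deductible met; 20% of $375 = $75. Patient pays $75; OOP now $897.60. Insurer: $375 − $75 = $300.
Claim 4 — $6,159: deductible already satisfied, so patient's share is 20% × $6,159 = $1,231.80. Cost to patient: $1,231.80. OOP to date $2,129.40. Insurer: $6,159 − $1,231.80 = $4,927.20.
Claim 5 — $13,971: 20% coinsurance on $13,971 = $2,794.20. Adding that to $2,129.40 gives $4,923.60, past the $2,700 cap; patient pays only $2,700 − $2,129.40 = $570.60. Plan pays $13,971 − $570.60 = $13,400.40.
Insurer total = bills − patient's total = $22,530 − $2,700 = $19,830.

$19,830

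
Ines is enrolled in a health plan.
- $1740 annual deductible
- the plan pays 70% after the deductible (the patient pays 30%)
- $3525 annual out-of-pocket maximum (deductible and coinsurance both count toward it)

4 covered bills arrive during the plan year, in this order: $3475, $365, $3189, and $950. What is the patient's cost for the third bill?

$956.70

Claim 1 — $3475: deductible takes $1740, $1735 remains; coinsurance $1735 × 30% = $520.50. Cost to patient: $2260.50. OOP to date $2260.50.
Claim 2 — $365: deductible already satisfied, so patient's share is 30% × $365 = $109.50. Cost to patient: $109.50. OOP to date $2370.
Claim 3 — $3189: deductible met; 30% of $3189 = $956.70. Patient pays $956.70; OOP now $3326.70.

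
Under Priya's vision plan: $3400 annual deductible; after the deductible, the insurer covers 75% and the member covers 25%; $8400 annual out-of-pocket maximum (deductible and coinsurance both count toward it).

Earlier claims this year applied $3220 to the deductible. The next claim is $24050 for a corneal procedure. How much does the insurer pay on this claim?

$18870

Remaining deductible: $3400 − $3220 = $180.
That leaves $24050 − $180 = $23870 for coinsurance.
25% of $23870 = $5967.50 falls to the member.
Member responsibility before any cap: $180 + $5967.50 = $6147.50.
That would bring total out-of-pocket to $9367.50, past the $8400 cap. The member is capped at $8400 − $3220 = $5180 on this claim.
The plan picks up $24050 − $5180 = $18870.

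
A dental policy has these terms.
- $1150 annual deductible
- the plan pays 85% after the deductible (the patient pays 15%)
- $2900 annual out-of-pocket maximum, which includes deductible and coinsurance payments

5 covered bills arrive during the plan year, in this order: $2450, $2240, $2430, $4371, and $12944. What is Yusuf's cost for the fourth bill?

$655.65

#1 ($2450): $1150 to deductible, leaving $1300; coinsurance $1300 × 15% = $195. Patient owes $1345 (running OOP $1345).
#2 ($2240): 15% coinsurance on $2240 = $336. Patient owes $336 (running OOP $1681).
#3 ($2430): 15% coinsurance on $2430 = $364.50. Patient owes $364.50 (running OOP $2045.50).
#4 ($4371): deductible already satisfied, so patient's share is 15% × $4371 = $655.65. Patient pays $655.65; OOP now $2701.15.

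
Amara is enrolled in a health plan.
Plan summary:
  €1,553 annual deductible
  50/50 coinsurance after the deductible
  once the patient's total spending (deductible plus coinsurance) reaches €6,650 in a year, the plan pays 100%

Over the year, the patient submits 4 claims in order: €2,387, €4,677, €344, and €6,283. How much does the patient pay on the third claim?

Claim 1 (€2,387): €1,553 finishes the deductible; €834 goes to coinsurance; patient's 50% is €417. Cost to patient: €1,970. OOP to date €1,970.
Claim 2 (€4,677): 50% coinsurance on €4,677 = €2,338.50. Patient pays €2,338.50; OOP now €4,308.50.
Claim 3 (€344): deductible met; 50% of €344 = €172. Patient owes €172 (running OOP €4,480.50).

€172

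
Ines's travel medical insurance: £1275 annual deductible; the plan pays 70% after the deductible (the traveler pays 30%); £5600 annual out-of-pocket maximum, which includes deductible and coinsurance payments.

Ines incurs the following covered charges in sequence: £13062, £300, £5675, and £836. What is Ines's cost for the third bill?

£698.90

Claim 1 — £13062: £1275 to deductible, leaving £11787; 30% of £11787 = £3536.10. Cost to traveler: £4811.10. OOP to date £4811.10.
Claim 2 — £300: deductible already satisfied, so traveler's share is 30% × £300 = £90. Cost to traveler: £90. OOP to date £4901.10.
Claim 3 — £5675: deductible met; 30% of £5675 = £1702.50. Adding that to £4901.10 gives £6603.60, past the £5600 cap; traveler pays only £5600 − £4901.10 = £698.90.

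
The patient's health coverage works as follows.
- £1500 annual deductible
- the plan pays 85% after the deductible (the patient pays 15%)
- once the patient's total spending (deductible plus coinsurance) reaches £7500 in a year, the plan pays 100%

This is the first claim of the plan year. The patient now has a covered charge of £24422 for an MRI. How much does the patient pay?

The full £1500 deductible is still open; £1500 of this bill applies to it.
That leaves £24422 − £1500 = £22922 for coinsurance.
Patient's 15% share of £22922 is £3438.30.
Patient responsibility before any cap: £1500 + £3438.30 = £4938.30.
Total out-of-pocket so far would be £0 + £4938.30 = £4938.30, below the £7500 cap — no reduction.

£4938.30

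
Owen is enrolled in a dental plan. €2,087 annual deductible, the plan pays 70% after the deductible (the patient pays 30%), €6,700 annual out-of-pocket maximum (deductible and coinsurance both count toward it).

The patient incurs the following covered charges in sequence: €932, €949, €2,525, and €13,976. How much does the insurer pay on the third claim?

€1,623.30

Claim 1 — €932: fully absorbed by the deductible. Patient pays €932; OOP now €932. Plan pays €932 − €932 = €0.
Claim 2 — €949: fully absorbed by the deductible. Cost to patient: €949. OOP to date €1,881. Insurer: €949 − €949 = €0.
Claim 3 — €2,525: €206 finishes the deductible; €2,319 goes to coinsurance; 30% of €2,319 = €695.70. Patient pays €901.70; OOP now €2,782.70. Insurer: €2,525 − €901.70 = €1,623.30.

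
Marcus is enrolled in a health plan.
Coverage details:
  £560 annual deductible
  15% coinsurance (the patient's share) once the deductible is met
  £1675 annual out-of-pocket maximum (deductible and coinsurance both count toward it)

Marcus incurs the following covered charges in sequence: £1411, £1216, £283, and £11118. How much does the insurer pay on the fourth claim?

£10355.50

Bill 1, £1411: £560 to deductible, leaving £851; coinsurance £851 × 15% = £127.65. Patient owes £687.65 (running OOP £687.65). Plan pays £1411 − £687.65 = £723.35.
Bill 2, £1216: deductible already satisfied, so patient's share is 15% × £1216 = £182.40. Patient pays £182.40; OOP now £870.05. Insurer: £1216 − £182.40 = £1033.60.
Bill 3, £283: deductible met; 15% of £283 = £42.45. Patient owes £42.45 (running OOP £912.50). Plan pays £283 − £42.45 = £240.55.
Bill 4, £11118: 15% coinsurance on £11118 = £1667.70. That would push OOP to £2580.20, over the £1675 cap, so patient pays £1675 − £912.50 = £762.50. Insurer: £11118 − £762.50 = £10355.50.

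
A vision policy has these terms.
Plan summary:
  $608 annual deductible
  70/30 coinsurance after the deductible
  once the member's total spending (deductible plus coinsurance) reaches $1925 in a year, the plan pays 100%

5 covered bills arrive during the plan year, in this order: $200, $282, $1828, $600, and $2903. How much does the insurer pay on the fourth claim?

Bill 1, $200: entire amount goes to the deductible. Member pays $200; OOP now $200. Plan pays $200 − $200 = $0.
Bill 2, $282: entire amount goes to the deductible. Cost to member: $282. OOP to date $482. Insurer: $282 − $282 = $0.
Bill 3, $1828: $126 finishes the deductible; $1702 goes to coinsurance; coinsurance $1702 × 30% = $510.60. Cost to member: $636.60. OOP to date $1118.60. Insurer: $1828 − $636.60 = $1191.40.
Bill 4, $600: 30% coinsurance on $600 = $180. Member owes $180 (running OOP $1298.60). Plan pays $600 − $180 = $420.

$420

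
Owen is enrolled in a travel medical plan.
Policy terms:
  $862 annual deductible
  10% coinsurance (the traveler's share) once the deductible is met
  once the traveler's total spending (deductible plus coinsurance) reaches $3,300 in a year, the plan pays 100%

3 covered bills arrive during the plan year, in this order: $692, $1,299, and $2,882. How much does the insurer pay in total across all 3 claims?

$3,609.90

Bill 1, $692: entire amount goes to the deductible. Traveler pays $692; OOP now $692. Insurer: $692 − $692 = $0.
Bill 2, $1,299: $170 to deductible, leaving $1,129; coinsurance $1,129 × 10% = $112.90. Traveler owes $282.90 (running OOP $974.90). Insurer: $1,299 − $282.90 = $1,016.10.
Bill 3, $2,882: 10% coinsurance on $2,882 = $288.20. Traveler pays $288.20; OOP now $1,263.10. Insurer: $2,882 − $288.20 = $2,593.80.
Insurer total: $0 + $1,016.10 + $2,593.80 = $3,609.90.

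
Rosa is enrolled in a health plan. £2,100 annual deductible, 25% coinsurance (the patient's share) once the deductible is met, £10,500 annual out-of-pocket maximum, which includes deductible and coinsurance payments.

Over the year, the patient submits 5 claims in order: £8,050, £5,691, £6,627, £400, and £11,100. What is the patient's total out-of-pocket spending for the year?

£9,542

Claim 1 — £8,050: £2,100 to deductible, leaving £5,950; 25% of £5,950 = £1,487.50. Patient owes £3,587.50 (running OOP £3,587.50).
Claim 2 — £5,691: deductible met; 25% of £5,691 = £1,422.75. Patient owes £1,422.75 (running OOP £5,010.25).
Claim 3 — £6,627: deductible met; 25% of £6,627 = £1,656.75. Cost to patient: £1,656.75. OOP to date £6,667.
Claim 4 — £400: deductible met; 25% of £400 = £100. Cost to patient: £100. OOP to date £6,767.
Claim 5 — £11,100: deductible already satisfied, so patient's share is 25% × £11,100 = £2,775. Cost to patient: £2,775. OOP to date £9,542.
Summing the patient's payments: £3,587.50 + £1,422.75 + £1,656.75 + £100 + £2,775 = £9,542.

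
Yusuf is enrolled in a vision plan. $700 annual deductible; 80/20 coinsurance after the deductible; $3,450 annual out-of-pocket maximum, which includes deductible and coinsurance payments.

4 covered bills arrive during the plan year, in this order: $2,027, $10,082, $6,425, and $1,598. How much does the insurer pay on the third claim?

Bill 1, $2,027: $700 finishes the deductible; $1,327 goes to coinsurance; 20% of $1,327 = $265.40. Member owes $965.40 (running OOP $965.40). Plan pays $2,027 − $965.40 = $1,061.60.
Bill 2, $10,082: deductible already satisfied, so member's share is 20% × $10,082 = $2,016.40. Member owes $2,016.40 (running OOP $2,981.80). Insurer: $10,082 − $2,016.40 = $8,065.60.
Bill 3, $6,425: deductible already satisfied, so member's share is 20% × $6,425 = $1,285. OOP would hit $4,266.80 > $3,450, so the cap limits the member to $3,450 − $2,981.80 = $468.20. Plan pays $6,425 − $468.20 = $5,956.80.

$5,956.80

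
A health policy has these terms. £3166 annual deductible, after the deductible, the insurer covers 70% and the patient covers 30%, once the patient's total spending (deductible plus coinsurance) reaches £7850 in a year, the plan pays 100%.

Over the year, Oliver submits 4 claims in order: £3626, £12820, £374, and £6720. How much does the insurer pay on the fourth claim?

£6132.20

#1 (£3626): deductible takes £3166, £460 remains; patient's 30% is £138. Patient owes £3304 (running OOP £3304). Plan pays £3626 − £3304 = £322.
#2 (£12820): deductible already satisfied, so patient's share is 30% × £12820 = £3846. Patient owes £3846 (running OOP £7150). Insurer: £12820 − £3846 = £8974.
#3 (£374): deductible already satisfied, so patient's share is 30% × £374 = £112.20. Cost to patient: £112.20. OOP to date £7262.20. Plan pays £374 − £112.20 = £261.80.
#4 (£6720): deductible met; 30% of £6720 = £2016. That would push OOP to £9278.20, over the £7850 cap, so patient pays £7850 − £7262.20 = £587.80. Plan pays £6720 − £587.80 = £6132.20.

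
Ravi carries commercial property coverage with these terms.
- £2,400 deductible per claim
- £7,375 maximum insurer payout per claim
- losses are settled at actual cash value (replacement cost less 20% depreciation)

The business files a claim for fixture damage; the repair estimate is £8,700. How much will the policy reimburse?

£4,560

Actual cash value after 20% depreciation: £8,700 × 80% = £6,960.
After the deductible, £6,960 − £2,400 = £4,560 remains.
That's under the £7,375 cap, so the insurer reimburses the full £4,560.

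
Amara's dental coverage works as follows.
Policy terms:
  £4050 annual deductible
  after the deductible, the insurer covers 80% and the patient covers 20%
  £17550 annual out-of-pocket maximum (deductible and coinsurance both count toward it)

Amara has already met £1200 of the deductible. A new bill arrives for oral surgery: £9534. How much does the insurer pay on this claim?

£5347.20

Deductible still to meet: £4050 − £1200 = £2850.
The remaining £6684 (= £9534 − £2850) moves to coinsurance.
Coinsurance: £6684 × 20% = £1336.80.
So the patient owes £2850 + £1336.80 = £4186.80 before any cap.
Total out-of-pocket so far would be £1200 + £4186.80 = £5386.80, below the £17550 cap — no reduction.
The insurer covers the remainder: £9534 − £4186.80 = £5347.20.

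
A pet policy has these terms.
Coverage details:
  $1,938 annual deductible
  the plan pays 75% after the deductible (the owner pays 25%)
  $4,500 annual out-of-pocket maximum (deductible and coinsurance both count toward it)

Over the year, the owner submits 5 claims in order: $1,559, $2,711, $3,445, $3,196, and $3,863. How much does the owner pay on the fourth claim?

Claim 1 — $1,559: all of it applies to the deductible. Owner owes $1,559 (running OOP $1,559).
Claim 2 — $2,711: $379 to deductible, leaving $2,332; 25% of $2,332 = $583. Cost to owner: $962. OOP to date $2,521.
Claim 3 — $3,445: deductible already satisfied, so owner's share is 25% × $3,445 = $861.25. Cost to owner: $861.25. OOP to date $3,382.25.
Claim 4 — $3,196: deductible already satisfied, so owner's share is 25% × $3,196 = $799. Cost to owner: $799. OOP to date $4,181.25.

$799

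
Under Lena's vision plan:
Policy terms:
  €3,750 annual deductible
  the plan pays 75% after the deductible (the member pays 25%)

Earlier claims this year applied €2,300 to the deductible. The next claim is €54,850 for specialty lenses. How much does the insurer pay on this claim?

Remaining deductible: €3,750 − €2,300 = €1,450.
The remaining €53,400 (= €54,850 − €1,450) moves to coinsurance.
Coinsurance: €53,400 × 25% = €13,350.
So the member owes €1,450 + €13,350 = €14,800.
Insurer pays the balance: €54,850 − €14,800 = €40,050.

€40,050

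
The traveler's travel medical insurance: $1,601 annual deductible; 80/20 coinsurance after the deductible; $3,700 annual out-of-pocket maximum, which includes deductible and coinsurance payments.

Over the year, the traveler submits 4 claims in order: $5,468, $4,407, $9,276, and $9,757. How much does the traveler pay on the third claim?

$444.20

Claim 1 — $5,468: $1,601 to deductible, leaving $3,867; coinsurance $3,867 × 20% = $773.40. Traveler owes $2,374.40 (running OOP $2,374.40).
Claim 2 — $4,407: 20% coinsurance on $4,407 = $881.40. Traveler owes $881.40 (running OOP $3,255.80).
Claim 3 — $9,276: deductible already satisfied, so traveler's share is 20% × $9,276 = $1,855.20. Adding that to $3,255.80 gives $5,111, past the $3,700 cap; traveler pays only $3,700 − $3,255.80 = $444.20.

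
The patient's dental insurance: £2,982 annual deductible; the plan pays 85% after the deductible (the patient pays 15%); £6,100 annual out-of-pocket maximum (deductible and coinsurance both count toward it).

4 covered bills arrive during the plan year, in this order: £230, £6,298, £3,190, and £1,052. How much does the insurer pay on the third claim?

£2,711.50

Claim 1 (£230): entire amount goes to the deductible. Patient pays £230; OOP now £230. Insurer: £230 − £230 = £0.
Claim 2 (£6,298): deductible takes £2,752, £3,546 remains; coinsurance £3,546 × 15% = £531.90. Patient pays £3,283.90; OOP now £3,513.90. Insurer: £6,298 − £3,283.90 = £3,014.10.
Claim 3 (£3,190): deductible already satisfied, so patient's share is 15% × £3,190 = £478.50. Patient pays £478.50; OOP now £3,992.40. Plan pays £3,190 − £478.50 = £2,711.50.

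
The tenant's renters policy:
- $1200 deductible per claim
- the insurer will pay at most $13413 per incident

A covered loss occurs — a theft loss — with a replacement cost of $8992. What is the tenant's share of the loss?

Subtract the deductible: $8992 − $1200 = $7792.
That's under the $13413 cap, so the insurer reimburses the full $7792.
The tenant bears the rest of the original loss: $8992 − $7792 = $1200.

$1200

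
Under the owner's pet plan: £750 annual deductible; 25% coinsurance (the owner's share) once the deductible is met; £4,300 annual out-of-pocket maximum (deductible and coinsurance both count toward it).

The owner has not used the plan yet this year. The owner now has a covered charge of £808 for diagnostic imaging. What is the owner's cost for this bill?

Deductible not yet touched, so the first £750 of the bill goes to the deductible.
After the £750 deductible portion, £808 − £750 = £58 is subject to coinsurance.
Owner's 25% share of £58 is £14.50.
So the owner owes £750 + £14.50 = £764.50 before any cap.
Cumulative spending £0 + £764.50 = £764.50 stays under the £4,300 maximum.

£764.50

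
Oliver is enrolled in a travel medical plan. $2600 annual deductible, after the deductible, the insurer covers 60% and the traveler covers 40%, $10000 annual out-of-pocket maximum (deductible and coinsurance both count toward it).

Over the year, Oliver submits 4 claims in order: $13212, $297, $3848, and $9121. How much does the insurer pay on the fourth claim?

#1 ($13212): $2600 finishes the deductible; $10612 goes to coinsurance; coinsurance $10612 × 40% = $4244.80. Traveler owes $6844.80 (running OOP $6844.80). Plan pays $13212 − $6844.80 = $6367.20.
#2 ($297): deductible met; 40% of $297 = $118.80. Cost to traveler: $118.80. OOP to date $6963.60. Insurer: $297 − $118.80 = $178.20.
#3 ($3848): deductible met; 40% of $3848 = $1539.20. Traveler pays $1539.20; OOP now $8502.80. Insurer: $3848 − $1539.20 = $2308.80.
#4 ($9121): 40% coinsurance on $9121 = $3648.40. That would push OOP to $12151.20, over the $10000 cap, so traveler pays $10000 − $8502.80 = $1497.20. Plan pays $9121 − $1497.20 = $7623.80.

$7623.80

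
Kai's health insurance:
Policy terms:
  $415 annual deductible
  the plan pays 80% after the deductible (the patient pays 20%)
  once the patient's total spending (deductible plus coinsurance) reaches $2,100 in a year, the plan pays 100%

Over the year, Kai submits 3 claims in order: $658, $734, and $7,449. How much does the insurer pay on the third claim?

$5,959.40

Claim 1 ($658): $415 finishes the deductible; $243 goes to coinsurance; coinsurance $243 × 20% = $48.60. Patient pays $463.60; OOP now $463.60. Plan pays $658 − $463.60 = $194.40.
Claim 2 ($734): deductible already satisfied, so patient's share is 20% × $734 = $146.80. Patient pays $146.80; OOP now $610.40. Plan pays $734 − $146.80 = $587.20.
Claim 3 ($7,449): deductible already satisfied, so patient's share is 20% × $7,449 = $1,489.80. That would push OOP to $2,100.20, over the $2,100 cap, so patient pays $2,100 − $610.40 = $1,489.60. Plan pays $7,449 − $1,489.60 = $5,959.40.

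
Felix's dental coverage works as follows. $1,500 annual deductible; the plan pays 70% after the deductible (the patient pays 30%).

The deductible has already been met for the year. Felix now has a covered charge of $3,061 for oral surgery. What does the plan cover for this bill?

$2,142.70

The deductible is already satisfied, so the full bill goes to coinsurance.
Patient's 30% share of $3,061 is $918.30.
The insurer covers the remainder: $3,061 − $918.30 = $2,142.70.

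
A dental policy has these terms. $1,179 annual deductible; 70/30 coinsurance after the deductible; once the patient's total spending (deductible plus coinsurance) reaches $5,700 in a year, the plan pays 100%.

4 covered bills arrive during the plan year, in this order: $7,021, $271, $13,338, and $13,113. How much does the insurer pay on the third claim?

$10,650.90

#1 ($7,021): deductible takes $1,179, $5,842 remains; patient's 30% is $1,752.60. Patient pays $2,931.60; OOP now $2,931.60. Insurer: $7,021 − $2,931.60 = $4,089.40.
#2 ($271): deductible met; 30% of $271 = $81.30. Cost to patient: $81.30. OOP to date $3,012.90. Insurer: $271 − $81.30 = $189.70.
#3 ($13,338): deductible met; 30% of $13,338 = $4,001.40. OOP would hit $7,014.30 > $5,700, so the cap limits the patient to $5,700 − $3,012.90 = $2,687.10. Insurer: $13,338 − $2,687.10 = $10,650.90.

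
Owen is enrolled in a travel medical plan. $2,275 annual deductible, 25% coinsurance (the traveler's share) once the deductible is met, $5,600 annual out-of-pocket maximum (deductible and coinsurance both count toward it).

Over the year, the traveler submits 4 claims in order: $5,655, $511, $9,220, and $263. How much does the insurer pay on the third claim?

#1 ($5,655): $2,275 finishes the deductible; $3,380 goes to coinsurance; traveler's 25% is $845. Cost to traveler: $3,120. OOP to date $3,120. Insurer: $5,655 − $3,120 = $2,535.
#2 ($511): 25% coinsurance on $511 = $127.75. Cost to traveler: $127.75. OOP to date $3,247.75. Plan pays $511 − $127.75 = $383.25.
#3 ($9,220): deductible already satisfied, so traveler's share is 25% × $9,220 = $2,305. Traveler owes $2,305 (running OOP $5,552.75). Insurer: $9,220 − $2,305 = $6,915.

$6,915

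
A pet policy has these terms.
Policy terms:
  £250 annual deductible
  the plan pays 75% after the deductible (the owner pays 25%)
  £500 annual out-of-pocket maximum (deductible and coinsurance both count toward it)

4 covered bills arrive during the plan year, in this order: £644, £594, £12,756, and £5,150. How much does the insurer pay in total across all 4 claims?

Claim 1 — £644: deductible takes £250, £394 remains; 25% of £394 = £98.50. Owner pays £348.50; OOP now £348.50. Insurer: £644 − £348.50 = £295.50.
Claim 2 — £594: deductible met; 25% of £594 = £148.50. Owner pays £148.50; OOP now £497. Plan pays £594 − £148.50 = £445.50.
Claim 3 — £12,756: deductible already satisfied, so owner's share is 25% × £12,756 = £3,189. Adding that to £497 gives £3,686, past the £500 cap; owner pays only £500 − £497 = £3. Insurer: £12,756 − £3 = £12,753.
Claim 4 — £5,150: 25% coinsurance on £5,150 = £1,287.50. That would push OOP to £1,787.50, over the £500 cap, so owner pays £500 − £500 = £0. Insurer: £5,150 − £0 = £5,150.
Insurer total: £295.50 + £445.50 + £12,753 + £5,150 = £18,644.

£18,644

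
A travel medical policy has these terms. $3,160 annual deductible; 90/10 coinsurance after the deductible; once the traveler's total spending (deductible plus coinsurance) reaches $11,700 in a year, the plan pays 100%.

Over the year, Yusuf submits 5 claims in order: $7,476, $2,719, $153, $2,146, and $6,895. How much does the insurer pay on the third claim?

#1 ($7,476): $3,160 finishes the deductible; $4,316 goes to coinsurance; coinsurance $4,316 × 10% = $431.60. Traveler owes $3,591.60 (running OOP $3,591.60). Insurer: $7,476 − $3,591.60 = $3,884.40.
#2 ($2,719): deductible already satisfied, so traveler's share is 10% × $2,719 = $271.90. Cost to traveler: $271.90. OOP to date $3,863.50. Insurer: $2,719 − $271.90 = $2,447.10.
#3 ($153): deductible already satisfied, so traveler's share is 10% × $153 = $15.30. Traveler pays $15.30; OOP now $3,878.80. Plan pays $153 − $15.30 = $137.70.

$137.70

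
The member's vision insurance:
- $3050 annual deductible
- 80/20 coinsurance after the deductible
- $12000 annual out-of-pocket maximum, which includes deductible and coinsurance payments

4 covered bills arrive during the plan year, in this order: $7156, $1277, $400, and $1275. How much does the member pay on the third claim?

$80

#1 ($7156): deductible takes $3050, $4106 remains; 20% of $4106 = $821.20. Cost to member: $3871.20. OOP to date $3871.20.
#2 ($1277): deductible met; 20% of $1277 = $255.40. Cost to member: $255.40. OOP to date $4126.60.
#3 ($400): deductible already satisfied, so member's share is 20% × $400 = $80. Member pays $80; OOP now $4206.60.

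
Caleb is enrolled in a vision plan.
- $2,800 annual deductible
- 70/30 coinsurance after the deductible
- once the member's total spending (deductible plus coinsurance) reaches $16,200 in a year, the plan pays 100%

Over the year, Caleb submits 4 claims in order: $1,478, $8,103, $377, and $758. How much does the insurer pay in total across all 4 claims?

$5,541.20

#1 ($1,478): entire amount goes to the deductible. Member pays $1,478; OOP now $1,478. Plan pays $1,478 − $1,478 = $0.
#2 ($8,103): $1,322 to deductible, leaving $6,781; 30% of $6,781 = $2,034.30. Member owes $3,356.30 (running OOP $4,834.30). Insurer: $8,103 − $3,356.30 = $4,746.70.
#3 ($377): 30% coinsurance on $377 = $113.10. Member owes $113.10 (running OOP $4,947.40). Insurer: $377 − $113.10 = $263.90.
#4 ($758): deductible already satisfied, so member's share is 30% × $758 = $227.40. Member owes $227.40 (running OOP $5,174.80). Insurer: $758 − $227.40 = $530.60.
Insurer total = bills − member's total = $10,716 − $5,174.80 = $5,541.20.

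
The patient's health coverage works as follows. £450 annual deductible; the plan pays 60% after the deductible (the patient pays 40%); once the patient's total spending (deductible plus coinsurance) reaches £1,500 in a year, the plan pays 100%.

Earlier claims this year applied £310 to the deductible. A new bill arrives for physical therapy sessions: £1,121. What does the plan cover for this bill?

£588.60

£310 of the £450 deductible is already met, leaving £140.
That leaves £1,121 − £140 = £981 for coinsurance.
40% of £981 = £392.40 falls to the patient.
So the patient owes £140 + £392.40 = £532.40 before any cap.
Cumulative spending £310 + £532.40 = £842.40 stays under the £1,500 maximum.
The plan picks up £1,121 − £532.40 = £588.60.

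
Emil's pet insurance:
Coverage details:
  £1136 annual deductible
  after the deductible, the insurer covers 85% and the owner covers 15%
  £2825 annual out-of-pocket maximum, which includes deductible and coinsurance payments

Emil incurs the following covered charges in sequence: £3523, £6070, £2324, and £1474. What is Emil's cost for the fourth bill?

£71.85

Claim 1 — £3523: £1136 finishes the deductible; £2387 goes to coinsurance; 15% of £2387 = £358.05. Owner owes £1494.05 (running OOP £1494.05).
Claim 2 — £6070: 15% coinsurance on £6070 = £910.50. Owner pays £910.50; OOP now £2404.55.
Claim 3 — £2324: 15% coinsurance on £2324 = £348.60. Owner pays £348.60; OOP now £2753.15.
Claim 4 — £1474: deductible met; 15% of £1474 = £221.10. Adding that to £2753.15 gives £2974.25, past the £2825 cap; owner pays only £2825 − £2753.15 = £71.85.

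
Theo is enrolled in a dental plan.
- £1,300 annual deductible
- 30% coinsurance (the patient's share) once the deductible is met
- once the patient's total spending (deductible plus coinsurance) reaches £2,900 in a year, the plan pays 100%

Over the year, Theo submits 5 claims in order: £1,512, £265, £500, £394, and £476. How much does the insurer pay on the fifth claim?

£333.20

Claim 1 — £1,512: £1,300 finishes the deductible; £212 goes to coinsurance; patient's 30% is £63.60. Patient pays £1,363.60; OOP now £1,363.60. Plan pays £1,512 − £1,363.60 = £148.40.
Claim 2 — £265: deductible already satisfied, so patient's share is 30% × £265 = £79.50. Patient owes £79.50 (running OOP £1,443.10). Insurer: £265 − £79.50 = £185.50.
Claim 3 — £500: 30% coinsurance on £500 = £150. Patient owes £150 (running OOP £1,593.10). Insurer: £500 − £150 = £350.
Claim 4 — £394: deductible met; 30% of £394 = £118.20. Patient pays £118.20; OOP now £1,711.30. Plan pays £394 − £118.20 = £275.80.
Claim 5 — £476: deductible met; 30% of £476 = £142.80. Patient pays £142.80; OOP now £1,854.10. Insurer: £476 − £142.80 = £333.20.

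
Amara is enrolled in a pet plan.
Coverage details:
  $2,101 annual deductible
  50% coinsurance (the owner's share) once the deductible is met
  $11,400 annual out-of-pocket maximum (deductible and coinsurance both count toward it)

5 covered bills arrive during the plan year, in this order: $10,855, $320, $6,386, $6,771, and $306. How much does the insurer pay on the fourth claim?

Claim 1 — $10,855: deductible takes $2,101, $8,754 remains; owner's 50% is $4,377. Cost to owner: $6,478. OOP to date $6,478. Insurer: $10,855 − $6,478 = $4,377.
Claim 2 — $320: 50% coinsurance on $320 = $160. Cost to owner: $160. OOP to date $6,638. Plan pays $320 − $160 = $160.
Claim 3 — $6,386: deductible already satisfied, so owner's share is 50% × $6,386 = $3,193. Owner pays $3,193; OOP now $9,831. Plan pays $6,386 − $3,193 = $3,193.
Claim 4 — $6,771: 50% coinsurance on $6,771 = $3,385.50. That would push OOP to $13,216.50, over the $11,400 cap, so owner pays $11,400 − $9,831 = $1,569. Insurer: $6,771 − $1,569 = $5,202.

$5,202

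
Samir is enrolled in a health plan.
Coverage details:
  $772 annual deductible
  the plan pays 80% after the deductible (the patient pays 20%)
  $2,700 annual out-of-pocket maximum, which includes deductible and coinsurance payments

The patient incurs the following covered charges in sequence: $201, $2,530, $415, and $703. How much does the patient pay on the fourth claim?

$140.60

Claim 1 ($201): all of it applies to the deductible. Patient pays $201; OOP now $201.
Claim 2 ($2,530): deductible takes $571, $1,959 remains; coinsurance $1,959 × 20% = $391.80. Cost to patient: $962.80. OOP to date $1,163.80.
Claim 3 ($415): deductible already satisfied, so patient's share is 20% × $415 = $83. Patient pays $83; OOP now $1,246.80.
Claim 4 ($703): deductible met; 20% of $703 = $140.60. Patient owes $140.60 (running OOP $1,387.40).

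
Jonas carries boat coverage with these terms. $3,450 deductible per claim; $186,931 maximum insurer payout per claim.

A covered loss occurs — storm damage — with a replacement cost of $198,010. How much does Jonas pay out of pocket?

$11,079

Subtract the deductible: $198,010 − $3,450 = $194,560.
$194,560 exceeds the $186,931 limit, so the insurer pays the limit: $186,931.
Out of pocket: $198,010 − $186,931 = $11,079.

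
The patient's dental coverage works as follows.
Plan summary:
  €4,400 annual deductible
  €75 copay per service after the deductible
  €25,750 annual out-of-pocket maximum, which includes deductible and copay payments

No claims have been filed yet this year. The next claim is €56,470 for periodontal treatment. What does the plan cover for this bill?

€51,995

Nothing has been paid toward the €4,400 deductible, so the first €4,400 of this charge is applied there.
The remaining €52,070 (= €56,470 − €4,400) moves to the copay.
Copay on this service: €75.
That puts the patient's cost at €4,400 + €75 = €4,475 before any cap.
Year-to-date out-of-pocket becomes €0 + €4,475 = €4,475, still under the €25,750 maximum, so no cap applies.
Insurer pays the balance: €56,470 − €4,475 = €51,995.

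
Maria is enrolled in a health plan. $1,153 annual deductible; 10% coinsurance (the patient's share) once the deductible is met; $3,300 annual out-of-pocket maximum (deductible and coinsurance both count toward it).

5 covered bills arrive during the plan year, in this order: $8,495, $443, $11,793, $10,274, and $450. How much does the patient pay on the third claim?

$1,179.30

Bill 1, $8,495: $1,153 to deductible, leaving $7,342; 10% of $7,342 = $734.20. Patient owes $1,887.20 (running OOP $1,887.20).
Bill 2, $443: deductible met; 10% of $443 = $44.30. Patient owes $44.30 (running OOP $1,931.50).
Bill 3, $11,793: deductible met; 10% of $11,793 = $1,179.30. Patient pays $1,179.30; OOP now $3,110.80.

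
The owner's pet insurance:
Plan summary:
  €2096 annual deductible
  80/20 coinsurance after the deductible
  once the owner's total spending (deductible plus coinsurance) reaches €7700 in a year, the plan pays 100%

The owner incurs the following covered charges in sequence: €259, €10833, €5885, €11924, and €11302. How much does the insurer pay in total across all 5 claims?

Claim 1 — €259: fully absorbed by the deductible. Cost to owner: €259. OOP to date €259. Insurer: €259 − €259 = €0.
Claim 2 — €10833: €1837 to deductible, leaving €8996; owner's 20% is €1799.20. Cost to owner: €3636.20. OOP to date €3895.20. Insurer: €10833 − €3636.20 = €7196.80.
Claim 3 — €5885: deductible met; 20% of €5885 = €1177. Owner owes €1177 (running OOP €5072.20). Insurer: €5885 − €1177 = €4708.
Claim 4 — €11924: 20% coinsurance on €11924 = €2384.80. Owner owes €2384.80 (running OOP €7457). Insurer: €11924 − €2384.80 = €9539.20.
Claim 5 — €11302: deductible already satisfied, so owner's share is 20% × €11302 = €2260.40. Adding that to €7457 gives €9717.40, past the €7700 cap; owner pays only €7700 − €7457 = €243. Insurer: €11302 − €243 = €11059.
Insurer total: €0 + €7196.80 + €4708 + €9539.20 + €11059 = €32503.

€32503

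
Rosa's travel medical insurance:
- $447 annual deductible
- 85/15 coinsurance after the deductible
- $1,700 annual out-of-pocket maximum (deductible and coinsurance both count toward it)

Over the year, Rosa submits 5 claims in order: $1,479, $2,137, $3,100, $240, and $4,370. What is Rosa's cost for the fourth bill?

Bill 1, $1,479: deductible takes $447, $1,032 remains; 15% of $1,032 = $154.80. Traveler owes $601.80 (running OOP $601.80).
Bill 2, $2,137: 15% coinsurance on $2,137 = $320.55. Cost to traveler: $320.55. OOP to date $922.35.
Bill 3, $3,100: deductible already satisfied, so traveler's share is 15% × $3,100 = $465. Traveler owes $465 (running OOP $1,387.35).
Bill 4, $240: deductible already satisfied, so traveler's share is 15% × $240 = $36. Traveler pays $36; OOP now $1,423.35.

$36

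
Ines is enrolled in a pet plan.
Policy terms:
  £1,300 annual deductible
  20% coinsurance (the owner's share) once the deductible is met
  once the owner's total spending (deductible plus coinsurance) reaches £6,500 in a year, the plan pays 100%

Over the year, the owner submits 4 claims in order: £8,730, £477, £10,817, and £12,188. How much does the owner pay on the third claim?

Claim 1 (£8,730): £1,300 finishes the deductible; £7,430 goes to coinsurance; owner's 20% is £1,486. Cost to owner: £2,786. OOP to date £2,786.
Claim 2 (£477): deductible already satisfied, so owner's share is 20% × £477 = £95.40. Owner owes £95.40 (running OOP £2,881.40).
Claim 3 (£10,817): 20% coinsurance on £10,817 = £2,163.40. Owner owes £2,163.40 (running OOP £5,044.80).

£2,163.40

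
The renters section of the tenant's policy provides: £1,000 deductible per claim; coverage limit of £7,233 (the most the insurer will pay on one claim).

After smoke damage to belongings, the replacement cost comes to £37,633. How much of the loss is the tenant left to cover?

After the deductible, £37,633 − £1,000 = £36,633 remains.
Since £36,633 > £7,233, the payout is capped at £7,233.
Out of pocket: £37,633 − £7,233 = £30,400.

£30,400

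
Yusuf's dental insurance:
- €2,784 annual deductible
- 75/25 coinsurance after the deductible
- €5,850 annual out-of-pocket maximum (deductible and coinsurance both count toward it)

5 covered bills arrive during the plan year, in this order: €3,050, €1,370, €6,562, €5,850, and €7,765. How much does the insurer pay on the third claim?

€4,921.50

Bill 1, €3,050: €2,784 finishes the deductible; €266 goes to coinsurance; patient's 25% is €66.50. Cost to patient: €2,850.50. OOP to date €2,850.50. Plan pays €3,050 − €2,850.50 = €199.50.
Bill 2, €1,370: deductible met; 25% of €1,370 = €342.50. Patient owes €342.50 (running OOP €3,193). Insurer: €1,370 − €342.50 = €1,027.50.
Bill 3, €6,562: 25% coinsurance on €6,562 = €1,640.50. Patient pays €1,640.50; OOP now €4,833.50. Plan pays €6,562 − €1,640.50 = €4,921.50.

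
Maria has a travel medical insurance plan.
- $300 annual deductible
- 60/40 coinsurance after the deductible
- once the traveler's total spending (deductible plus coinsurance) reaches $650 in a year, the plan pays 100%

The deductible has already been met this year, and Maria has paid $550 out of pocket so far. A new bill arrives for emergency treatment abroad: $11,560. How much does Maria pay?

$100

With the deductible met, the entire $11,560 is subject to coinsurance.
Traveler's 40% share of $11,560 is $4,624.
Adding $4,624 to the $550 already spent would give $5,174, which exceeds the $650 cap; the traveler pays just $650 − $550 = $100.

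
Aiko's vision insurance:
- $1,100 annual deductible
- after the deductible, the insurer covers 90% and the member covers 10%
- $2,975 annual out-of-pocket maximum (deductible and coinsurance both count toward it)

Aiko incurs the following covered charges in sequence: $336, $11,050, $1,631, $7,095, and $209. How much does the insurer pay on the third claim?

Claim 1 ($336): entire amount goes to the deductible. Cost to member: $336. OOP to date $336. Insurer: $336 − $336 = $0.
Claim 2 ($11,050): $764 to deductible, leaving $10,286; 10% of $10,286 = $1,028.60. Cost to member: $1,792.60. OOP to date $2,128.60. Plan pays $11,050 − $1,792.60 = $9,257.40.
Claim 3 ($1,631): deductible already satisfied, so member's share is 10% × $1,631 = $163.10. Cost to member: $163.10. OOP to date $2,291.70. Insurer: $1,631 − $163.10 = $1,467.90.

$1,467.90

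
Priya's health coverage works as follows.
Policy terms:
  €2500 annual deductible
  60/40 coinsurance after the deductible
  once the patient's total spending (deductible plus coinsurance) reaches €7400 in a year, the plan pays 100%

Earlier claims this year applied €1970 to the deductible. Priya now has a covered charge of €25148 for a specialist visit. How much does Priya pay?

€1970 of the €2500 deductible is already met, leaving €530.
The remaining €24618 (= €25148 − €530) moves to coinsurance.
40% of €24618 = €9847.20 falls to the patient.
That puts the patient's cost at €530 + €9847.20 = €10377.20 before any cap.
Adding €10377.20 to the €1970 already spent would give €12347.20, which exceeds the €7400 cap; the patient pays just €7400 − €1970 = €5430.

€5430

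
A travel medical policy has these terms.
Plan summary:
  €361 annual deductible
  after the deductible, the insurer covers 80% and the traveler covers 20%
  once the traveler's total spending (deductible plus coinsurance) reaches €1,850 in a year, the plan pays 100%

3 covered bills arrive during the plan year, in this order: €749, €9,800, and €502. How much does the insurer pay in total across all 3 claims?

€9,201

Claim 1 — €749: €361 to deductible, leaving €388; coinsurance €388 × 20% = €77.60. Traveler owes €438.60 (running OOP €438.60). Insurer: €749 − €438.60 = €310.40.
Claim 2 — €9,800: 20% coinsurance on €9,800 = €1,960. Adding that to €438.60 gives €2,398.60, past the €1,850 cap; traveler pays only €1,850 − €438.60 = €1,411.40. Plan pays €9,800 − €1,411.40 = €8,388.60.
Claim 3 — €502: 20% coinsurance on €502 = €100.40. OOP would hit €1,950.40 > €1,850, so the cap limits the traveler to €1,850 − €1,850 = €0. Plan pays €502 − €0 = €502.
Insurer total = bills − traveler's total = €11,051 − €1,850 = €9,201.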